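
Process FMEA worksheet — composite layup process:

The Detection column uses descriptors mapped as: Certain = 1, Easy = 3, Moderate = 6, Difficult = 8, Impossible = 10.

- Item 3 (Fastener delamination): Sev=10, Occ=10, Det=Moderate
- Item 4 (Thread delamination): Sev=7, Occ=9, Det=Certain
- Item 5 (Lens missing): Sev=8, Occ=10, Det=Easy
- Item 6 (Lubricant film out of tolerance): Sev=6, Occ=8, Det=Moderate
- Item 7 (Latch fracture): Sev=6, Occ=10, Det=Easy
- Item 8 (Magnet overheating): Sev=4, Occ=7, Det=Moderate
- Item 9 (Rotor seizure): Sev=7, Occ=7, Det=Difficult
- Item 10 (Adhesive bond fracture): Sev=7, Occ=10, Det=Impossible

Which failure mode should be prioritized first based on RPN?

Item 10

RPN = Severity × Occurrence × Detection:
  Item 3: 10 × 10 × 6 = 600
  Item 4: 7 × 9 × 1 = 63
  Item 5: 8 × 10 × 3 = 240
  Item 6: 6 × 8 × 6 = 288
  Item 7: 6 × 10 × 3 = 180
  Item 8: 4 × 7 × 6 = 168
  Item 9: 7 × 7 × 8 = 392
  Item 10: 7 × 10 × 10 = 700
Highest RPN is 700 → Item 10.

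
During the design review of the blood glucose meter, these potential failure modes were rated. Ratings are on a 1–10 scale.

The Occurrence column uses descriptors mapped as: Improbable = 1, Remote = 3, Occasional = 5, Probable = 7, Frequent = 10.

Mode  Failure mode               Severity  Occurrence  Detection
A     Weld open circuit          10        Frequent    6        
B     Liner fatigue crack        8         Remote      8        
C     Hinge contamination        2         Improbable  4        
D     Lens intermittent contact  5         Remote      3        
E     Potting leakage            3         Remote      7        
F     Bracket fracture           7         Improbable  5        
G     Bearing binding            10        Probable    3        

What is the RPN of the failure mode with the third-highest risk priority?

192

RPN = Severity × Occurrence × Detection:
  A: 10 × 10 × 6 = 600
  B: 8 × 3 × 8 = 192
  C: 2 × 1 × 4 = 8
  D: 5 × 3 × 3 = 45
  E: 3 × 3 × 7 = 63
  F: 7 × 1 × 5 = 35
  G: 10 × 7 × 3 = 210
Sorted descending: 600, 210, 192, 63, 45, 35, 8.
The third-highest RPN is 192 (B).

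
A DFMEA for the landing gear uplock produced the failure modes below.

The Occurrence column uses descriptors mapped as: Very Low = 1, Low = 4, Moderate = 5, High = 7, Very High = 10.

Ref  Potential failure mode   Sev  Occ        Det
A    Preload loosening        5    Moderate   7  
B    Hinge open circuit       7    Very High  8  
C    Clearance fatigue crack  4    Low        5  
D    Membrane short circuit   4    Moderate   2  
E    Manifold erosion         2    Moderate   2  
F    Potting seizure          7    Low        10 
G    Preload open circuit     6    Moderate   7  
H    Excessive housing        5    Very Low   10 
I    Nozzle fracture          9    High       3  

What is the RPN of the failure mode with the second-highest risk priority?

RPN = Severity × Occurrence × Detection:
  A: 5 × 5 × 7 = 175
  B: 7 × 10 × 8 = 560
  C: 4 × 4 × 5 = 80
  D: 4 × 5 × 2 = 40
  E: 2 × 5 × 2 = 20
  F: 7 × 4 × 10 = 280
  G: 6 × 5 × 7 = 210
  H: 5 × 1 × 10 = 50
  I: 9 × 7 × 3 = 189
Sorted descending: 560, 280, 210, 189, 175, 80, 50, 40, 20.
The second-highest RPN is 280 (F).

280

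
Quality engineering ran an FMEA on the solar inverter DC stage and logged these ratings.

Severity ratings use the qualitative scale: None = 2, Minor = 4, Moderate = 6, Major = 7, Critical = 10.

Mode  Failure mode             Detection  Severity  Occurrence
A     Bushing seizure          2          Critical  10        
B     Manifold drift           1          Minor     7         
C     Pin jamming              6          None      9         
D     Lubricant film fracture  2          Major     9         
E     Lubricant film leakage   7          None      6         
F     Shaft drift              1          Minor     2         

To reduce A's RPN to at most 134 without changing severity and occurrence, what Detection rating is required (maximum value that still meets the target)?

1

A: S=10, O=10, D=2 → current RPN = 200.
Fixed product = 100. Need 100 × D ≤ 134, so D ≤ 134/100 = 1.34.
Maximum integer Detection rating = 1 (gives RPN 100; D=2 would give 200 > 134).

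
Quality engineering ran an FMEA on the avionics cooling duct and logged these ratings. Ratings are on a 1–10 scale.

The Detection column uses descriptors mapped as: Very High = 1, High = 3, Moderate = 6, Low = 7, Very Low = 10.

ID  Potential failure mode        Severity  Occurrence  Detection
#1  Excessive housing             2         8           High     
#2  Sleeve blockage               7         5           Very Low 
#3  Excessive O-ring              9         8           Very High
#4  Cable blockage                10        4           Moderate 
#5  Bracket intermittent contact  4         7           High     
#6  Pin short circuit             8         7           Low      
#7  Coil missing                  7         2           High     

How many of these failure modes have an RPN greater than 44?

RPN = Severity × Occurrence × Detection:
  #1: 2 × 8 × 3 = 48
  #2: 7 × 5 × 10 = 350
  #3: 9 × 8 × 1 = 72
  #4: 10 × 4 × 6 = 240
  #5: 4 × 7 × 3 = 84
  #6: 8 × 7 × 7 = 392
  #7: 7 × 2 × 3 = 42
Modes with RPN > 44: #1 (48), #2 (350), #3 (72), #4 (240), #5 (84), #6 (392) → 6.

6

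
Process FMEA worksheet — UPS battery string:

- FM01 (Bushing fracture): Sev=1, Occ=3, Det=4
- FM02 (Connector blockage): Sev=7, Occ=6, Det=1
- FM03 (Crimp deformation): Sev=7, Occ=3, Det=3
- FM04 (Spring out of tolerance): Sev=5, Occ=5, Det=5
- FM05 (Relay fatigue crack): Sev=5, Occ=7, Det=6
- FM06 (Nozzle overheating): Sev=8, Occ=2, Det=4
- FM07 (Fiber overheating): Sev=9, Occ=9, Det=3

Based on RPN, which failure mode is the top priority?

FM07

RPN = Severity × Occurrence × Detection:
  FM01: 1 × 3 × 4 = 12
  FM02: 7 × 6 × 1 = 42
  FM03: 7 × 3 × 3 = 63
  FM04: 5 × 5 × 5 = 125
  FM05: 5 × 7 × 6 = 210
  FM06: 8 × 2 × 4 = 64
  FM07: 9 × 9 × 3 = 243
Highest RPN is 243 → FM07.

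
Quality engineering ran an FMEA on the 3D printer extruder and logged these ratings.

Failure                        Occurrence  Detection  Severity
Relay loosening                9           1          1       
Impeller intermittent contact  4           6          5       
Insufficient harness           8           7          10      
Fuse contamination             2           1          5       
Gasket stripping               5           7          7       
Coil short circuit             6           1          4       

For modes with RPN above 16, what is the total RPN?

RPN = Severity × Occurrence × Detection:
  Relay loosening: 1 × 9 × 1 = 9
  Impeller intermittent contact: 5 × 4 × 6 = 120
  Insufficient harness: 10 × 8 × 7 = 560
  Fuse contamination: 5 × 2 × 1 = 10
  Gasket stripping: 7 × 5 × 7 = 245
  Coil short circuit: 4 × 6 × 1 = 24
RPN > 16: Impeller intermittent contact (120), Insufficient harness (560), Gasket stripping (245), Coil short circuit (24).
Sum: 120 + 560 + 245 + 24 = 949.

949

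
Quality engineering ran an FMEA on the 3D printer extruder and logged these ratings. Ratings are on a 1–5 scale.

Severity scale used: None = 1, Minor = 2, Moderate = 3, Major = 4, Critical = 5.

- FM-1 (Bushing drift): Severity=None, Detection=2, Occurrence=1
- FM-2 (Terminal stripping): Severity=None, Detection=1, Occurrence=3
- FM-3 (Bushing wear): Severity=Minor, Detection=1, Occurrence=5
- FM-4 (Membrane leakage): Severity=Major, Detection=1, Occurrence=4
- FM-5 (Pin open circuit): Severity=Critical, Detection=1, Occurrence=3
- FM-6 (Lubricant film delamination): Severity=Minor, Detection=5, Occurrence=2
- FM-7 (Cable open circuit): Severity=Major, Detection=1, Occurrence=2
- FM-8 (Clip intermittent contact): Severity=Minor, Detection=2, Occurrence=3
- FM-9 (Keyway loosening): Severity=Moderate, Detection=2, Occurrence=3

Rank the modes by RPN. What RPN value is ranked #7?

RPN = Severity × Occurrence × Detection:
  FM-1: 1 × 1 × 2 = 2
  FM-2: 1 × 3 × 1 = 3
  FM-3: 2 × 5 × 1 = 10
  FM-4: 4 × 4 × 1 = 16
  FM-5: 5 × 3 × 1 = 15
  FM-6: 2 × 2 × 5 = 20
  FM-7: 4 × 2 × 1 = 8
  FM-8: 2 × 3 × 2 = 12
  FM-9: 3 × 3 × 2 = 18
Sorted descending: 20, 18, 16, 15, 12, 10, 8, 3, 2.
The seventh-highest RPN is 8 (FM-7).

8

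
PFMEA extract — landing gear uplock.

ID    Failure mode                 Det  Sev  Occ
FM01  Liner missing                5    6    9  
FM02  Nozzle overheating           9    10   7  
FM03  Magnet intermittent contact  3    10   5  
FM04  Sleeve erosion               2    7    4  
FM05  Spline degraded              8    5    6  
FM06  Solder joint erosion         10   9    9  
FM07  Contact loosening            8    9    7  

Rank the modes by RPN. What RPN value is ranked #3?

504

RPN = Severity × Occurrence × Detection:
  FM01: 6 × 9 × 5 = 270
  FM02: 10 × 7 × 9 = 630
  FM03: 10 × 5 × 3 = 150
  FM04: 7 × 4 × 2 = 56
  FM05: 5 × 6 × 8 = 240
  FM06: 9 × 9 × 10 = 810
  FM07: 9 × 7 × 8 = 504
Sorted descending: 810, 630, 504, 270, 240, 150, 56.
The third-highest RPN is 504 (FM07).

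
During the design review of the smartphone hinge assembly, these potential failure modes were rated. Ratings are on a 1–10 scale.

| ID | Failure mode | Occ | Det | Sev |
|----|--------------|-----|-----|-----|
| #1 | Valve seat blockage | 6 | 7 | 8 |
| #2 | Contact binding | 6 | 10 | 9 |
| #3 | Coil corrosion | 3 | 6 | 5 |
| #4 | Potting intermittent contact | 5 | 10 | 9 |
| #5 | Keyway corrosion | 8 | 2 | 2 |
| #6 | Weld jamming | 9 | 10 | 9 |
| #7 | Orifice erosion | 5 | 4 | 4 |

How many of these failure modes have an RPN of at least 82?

5

RPN = Severity × Occurrence × Detection:
  #1: 8 × 6 × 7 = 336
  #2: 9 × 6 × 10 = 540
  #3: 5 × 3 × 6 = 90
  #4: 9 × 5 × 10 = 450
  #5: 2 × 8 × 2 = 32
  #6: 9 × 9 × 10 = 810
  #7: 4 × 5 × 4 = 80
Modes with RPN ≥ 82: #1 (336), #2 (540), #3 (90), #4 (450), #6 (810) → 5.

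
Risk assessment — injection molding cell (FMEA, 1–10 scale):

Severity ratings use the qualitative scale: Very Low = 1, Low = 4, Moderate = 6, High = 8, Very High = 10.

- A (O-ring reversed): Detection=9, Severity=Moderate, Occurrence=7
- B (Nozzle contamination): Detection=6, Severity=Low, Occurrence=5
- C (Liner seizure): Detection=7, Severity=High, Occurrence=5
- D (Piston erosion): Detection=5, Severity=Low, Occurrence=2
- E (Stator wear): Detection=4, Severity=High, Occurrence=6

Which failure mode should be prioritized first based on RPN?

A

RPN = Severity × Occurrence × Detection:
  A: 6 × 7 × 9 = 378
  B: 4 × 5 × 6 = 120
  C: 8 × 5 × 7 = 280
  D: 4 × 2 × 5 = 40
  E: 8 × 6 × 4 = 192
Highest RPN is 378 → A.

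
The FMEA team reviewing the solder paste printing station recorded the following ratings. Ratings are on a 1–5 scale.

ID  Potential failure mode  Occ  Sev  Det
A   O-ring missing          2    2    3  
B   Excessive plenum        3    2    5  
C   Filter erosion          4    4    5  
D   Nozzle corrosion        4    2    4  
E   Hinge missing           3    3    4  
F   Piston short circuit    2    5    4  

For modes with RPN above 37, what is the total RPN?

120

RPN = Severity × Occurrence × Detection:
  A: 2 × 2 × 3 = 12
  B: 2 × 3 × 5 = 30
  C: 4 × 4 × 5 = 80
  D: 2 × 4 × 4 = 32
  E: 3 × 3 × 4 = 36
  F: 5 × 2 × 4 = 40
RPN > 37: C (80), F (40).
Sum: 80 + 40 = 120.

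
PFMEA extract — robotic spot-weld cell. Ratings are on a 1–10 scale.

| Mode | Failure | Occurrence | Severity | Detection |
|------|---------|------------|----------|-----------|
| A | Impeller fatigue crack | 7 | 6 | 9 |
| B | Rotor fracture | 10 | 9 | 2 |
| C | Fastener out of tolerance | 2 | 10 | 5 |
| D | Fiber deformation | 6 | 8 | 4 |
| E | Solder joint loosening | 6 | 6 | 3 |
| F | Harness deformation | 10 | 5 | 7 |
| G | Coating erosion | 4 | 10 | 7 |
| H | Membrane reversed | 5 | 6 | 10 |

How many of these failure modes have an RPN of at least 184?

RPN = Severity × Occurrence × Detection:
  A: 6 × 7 × 9 = 378
  B: 9 × 10 × 2 = 180
  C: 10 × 2 × 5 = 100
  D: 8 × 6 × 4 = 192
  E: 6 × 6 × 3 = 108
  F: 5 × 10 × 7 = 350
  G: 10 × 4 × 7 = 280
  H: 6 × 5 × 10 = 300
Modes with RPN ≥ 184: A (378), D (192), F (350), G (280), H (300) → 5.

5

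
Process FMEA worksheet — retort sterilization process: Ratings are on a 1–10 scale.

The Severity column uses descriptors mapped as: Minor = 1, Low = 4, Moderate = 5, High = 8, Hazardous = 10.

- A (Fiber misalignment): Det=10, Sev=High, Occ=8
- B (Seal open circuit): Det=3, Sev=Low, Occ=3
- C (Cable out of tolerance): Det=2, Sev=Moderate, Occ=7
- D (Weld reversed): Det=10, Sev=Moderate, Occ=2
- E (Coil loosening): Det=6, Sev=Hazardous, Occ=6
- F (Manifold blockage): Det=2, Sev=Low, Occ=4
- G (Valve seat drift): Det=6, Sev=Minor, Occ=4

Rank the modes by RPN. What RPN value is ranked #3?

RPN = Severity × Occurrence × Detection:
  A: 8 × 8 × 10 = 640
  B: 4 × 3 × 3 = 36
  C: 5 × 7 × 2 = 70
  D: 5 × 2 × 10 = 100
  E: 10 × 6 × 6 = 360
  F: 4 × 4 × 2 = 32
  G: 1 × 4 × 6 = 24
Sorted descending: 640, 360, 100, 70, 36, 32, 24.
The third-highest RPN is 100 (D).

100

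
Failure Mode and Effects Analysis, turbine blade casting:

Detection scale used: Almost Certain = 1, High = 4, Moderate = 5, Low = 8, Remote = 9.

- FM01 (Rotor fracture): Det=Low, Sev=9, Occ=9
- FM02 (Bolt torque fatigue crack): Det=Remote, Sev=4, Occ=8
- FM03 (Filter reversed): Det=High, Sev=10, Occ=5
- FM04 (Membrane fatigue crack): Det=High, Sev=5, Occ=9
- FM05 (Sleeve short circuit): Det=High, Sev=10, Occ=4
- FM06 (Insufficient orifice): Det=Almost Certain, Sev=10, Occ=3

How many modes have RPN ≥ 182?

RPN = Severity × Occurrence × Detection:
  FM01: 9 × 9 × 8 = 648
  FM02: 4 × 8 × 9 = 288
  FM03: 10 × 5 × 4 = 200
  FM04: 5 × 9 × 4 = 180
  FM05: 10 × 4 × 4 = 160
  FM06: 10 × 3 × 1 = 30
Modes with RPN ≥ 182: FM01 (648), FM02 (288), FM03 (200) → 3.

3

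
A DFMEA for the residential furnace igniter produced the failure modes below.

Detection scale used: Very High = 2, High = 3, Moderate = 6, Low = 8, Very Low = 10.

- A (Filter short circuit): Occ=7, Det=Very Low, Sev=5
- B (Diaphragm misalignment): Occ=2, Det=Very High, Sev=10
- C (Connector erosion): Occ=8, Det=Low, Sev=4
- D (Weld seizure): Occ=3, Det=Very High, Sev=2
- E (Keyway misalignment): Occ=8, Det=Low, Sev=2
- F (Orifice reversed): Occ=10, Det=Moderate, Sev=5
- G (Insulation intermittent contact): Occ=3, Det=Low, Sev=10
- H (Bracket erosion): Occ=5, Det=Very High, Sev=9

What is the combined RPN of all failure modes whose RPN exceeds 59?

1364

RPN = Severity × Occurrence × Detection:
  A: 5 × 7 × 10 = 350
  B: 10 × 2 × 2 = 40
  C: 4 × 8 × 8 = 256
  D: 2 × 3 × 2 = 12
  E: 2 × 8 × 8 = 128
  F: 5 × 10 × 6 = 300
  G: 10 × 3 × 8 = 240
  H: 9 × 5 × 2 = 90
RPN > 59: A (350), C (256), E (128), F (300), G (240), H (90).
Sum: 350 + 256 + 128 + 300 + 240 + 90 = 1364.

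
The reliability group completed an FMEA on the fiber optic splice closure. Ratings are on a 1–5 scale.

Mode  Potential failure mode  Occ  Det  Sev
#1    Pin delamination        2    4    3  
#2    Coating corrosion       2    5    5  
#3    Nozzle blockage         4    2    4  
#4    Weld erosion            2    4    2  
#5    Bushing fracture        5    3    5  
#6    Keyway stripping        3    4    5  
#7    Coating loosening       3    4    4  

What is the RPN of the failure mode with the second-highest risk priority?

60

RPN = Severity × Occurrence × Detection:
  #1: 3 × 2 × 4 = 24
  #2: 5 × 2 × 5 = 50
  #3: 4 × 4 × 2 = 32
  #4: 2 × 2 × 4 = 16
  #5: 5 × 5 × 3 = 75
  #6: 5 × 3 × 4 = 60
  #7: 4 × 3 × 4 = 48
Sorted descending: 75, 60, 50, 48, 32, 24, 16.
The second-highest RPN is 60 (#6).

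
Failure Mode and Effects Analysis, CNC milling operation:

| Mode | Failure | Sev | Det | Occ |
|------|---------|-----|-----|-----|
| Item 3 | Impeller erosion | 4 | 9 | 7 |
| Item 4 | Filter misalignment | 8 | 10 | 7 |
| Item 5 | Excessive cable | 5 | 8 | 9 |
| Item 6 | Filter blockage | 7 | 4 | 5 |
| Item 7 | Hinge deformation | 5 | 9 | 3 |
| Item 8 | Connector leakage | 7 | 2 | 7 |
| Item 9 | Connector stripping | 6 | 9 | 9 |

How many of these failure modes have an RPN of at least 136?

5

RPN = Severity × Occurrence × Detection:
  Item 3: 4 × 7 × 9 = 252
  Item 4: 8 × 7 × 10 = 560
  Item 5: 5 × 9 × 8 = 360
  Item 6: 7 × 5 × 4 = 140
  Item 7: 5 × 3 × 9 = 135
  Item 8: 7 × 7 × 2 = 98
  Item 9: 6 × 9 × 9 = 486
Modes with RPN ≥ 136: Item 3 (252), Item 4 (560), Item 5 (360), Item 6 (140), Item 9 (486) → 5.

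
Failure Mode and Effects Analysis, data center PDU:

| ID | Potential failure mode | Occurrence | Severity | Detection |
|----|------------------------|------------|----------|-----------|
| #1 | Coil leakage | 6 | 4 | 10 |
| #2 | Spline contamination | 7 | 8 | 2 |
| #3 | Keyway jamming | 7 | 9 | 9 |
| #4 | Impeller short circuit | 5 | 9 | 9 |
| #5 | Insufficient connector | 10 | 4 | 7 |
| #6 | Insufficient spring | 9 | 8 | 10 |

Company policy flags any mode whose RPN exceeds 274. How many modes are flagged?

RPN = Severity × Occurrence × Detection:
  #1: 4 × 6 × 10 = 240
  #2: 8 × 7 × 2 = 112
  #3: 9 × 7 × 9 = 567
  #4: 9 × 5 × 9 = 405
  #5: 4 × 10 × 7 = 280
  #6: 8 × 9 × 10 = 720
Modes with RPN > 274: #3 (567), #4 (405), #5 (280), #6 (720) → 4.

4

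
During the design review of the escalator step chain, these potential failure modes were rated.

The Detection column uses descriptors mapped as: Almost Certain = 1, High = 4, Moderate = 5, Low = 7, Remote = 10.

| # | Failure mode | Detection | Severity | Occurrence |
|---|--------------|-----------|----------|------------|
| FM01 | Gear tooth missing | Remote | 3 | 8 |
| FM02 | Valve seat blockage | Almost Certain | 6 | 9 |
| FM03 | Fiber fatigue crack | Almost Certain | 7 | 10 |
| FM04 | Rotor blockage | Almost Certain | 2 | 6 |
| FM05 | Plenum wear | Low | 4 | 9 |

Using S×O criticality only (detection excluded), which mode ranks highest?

FM03

Criticality = Severity × Occurrence:
  FM01: 3 × 8 = 24
  FM02: 6 × 9 = 54
  FM03: 7 × 10 = 70
  FM04: 2 × 6 = 12
  FM05: 4 × 9 = 36
Highest criticality is 70 → FM03.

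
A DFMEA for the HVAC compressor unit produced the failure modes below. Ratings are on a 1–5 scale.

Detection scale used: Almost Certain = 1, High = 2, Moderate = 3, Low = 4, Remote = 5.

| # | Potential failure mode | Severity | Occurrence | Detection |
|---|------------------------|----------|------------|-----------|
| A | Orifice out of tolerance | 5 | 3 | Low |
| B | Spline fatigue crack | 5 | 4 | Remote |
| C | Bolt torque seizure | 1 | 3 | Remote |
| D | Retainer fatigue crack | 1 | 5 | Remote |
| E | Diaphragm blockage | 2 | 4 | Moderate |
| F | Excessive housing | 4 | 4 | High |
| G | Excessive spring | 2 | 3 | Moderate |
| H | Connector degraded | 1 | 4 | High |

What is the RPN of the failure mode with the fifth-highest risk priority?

24

RPN = Severity × Occurrence × Detection:
  A: 5 × 3 × 4 = 60
  B: 5 × 4 × 5 = 100
  C: 1 × 3 × 5 = 15
  D: 1 × 5 × 5 = 25
  E: 2 × 4 × 3 = 24
  F: 4 × 4 × 2 = 32
  G: 2 × 3 × 3 = 18
  H: 1 × 4 × 2 = 8
Sorted descending: 100, 60, 32, 25, 24, 18, 15, 8.
The fifth-highest RPN is 24 (E).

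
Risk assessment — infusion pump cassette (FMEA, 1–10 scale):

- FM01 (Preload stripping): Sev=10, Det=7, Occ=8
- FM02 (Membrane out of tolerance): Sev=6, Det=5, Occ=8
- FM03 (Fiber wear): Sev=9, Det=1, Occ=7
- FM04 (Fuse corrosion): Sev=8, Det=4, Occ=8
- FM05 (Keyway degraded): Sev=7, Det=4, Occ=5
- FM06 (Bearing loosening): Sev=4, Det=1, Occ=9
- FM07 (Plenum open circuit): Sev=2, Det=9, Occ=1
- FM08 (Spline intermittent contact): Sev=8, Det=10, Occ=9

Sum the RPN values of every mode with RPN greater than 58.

1979

RPN = Severity × Occurrence × Detection:
  FM01: 10 × 8 × 7 = 560
  FM02: 6 × 8 × 5 = 240
  FM03: 9 × 7 × 1 = 63
  FM04: 8 × 8 × 4 = 256
  FM05: 7 × 5 × 4 = 140
  FM06: 4 × 9 × 1 = 36
  FM07: 2 × 1 × 9 = 18
  FM08: 8 × 9 × 10 = 720
RPN > 58: FM01 (560), FM02 (240), FM03 (63), FM04 (256), FM05 (140), FM08 (720).
Sum: 560 + 240 + 63 + 256 + 140 + 720 = 1979.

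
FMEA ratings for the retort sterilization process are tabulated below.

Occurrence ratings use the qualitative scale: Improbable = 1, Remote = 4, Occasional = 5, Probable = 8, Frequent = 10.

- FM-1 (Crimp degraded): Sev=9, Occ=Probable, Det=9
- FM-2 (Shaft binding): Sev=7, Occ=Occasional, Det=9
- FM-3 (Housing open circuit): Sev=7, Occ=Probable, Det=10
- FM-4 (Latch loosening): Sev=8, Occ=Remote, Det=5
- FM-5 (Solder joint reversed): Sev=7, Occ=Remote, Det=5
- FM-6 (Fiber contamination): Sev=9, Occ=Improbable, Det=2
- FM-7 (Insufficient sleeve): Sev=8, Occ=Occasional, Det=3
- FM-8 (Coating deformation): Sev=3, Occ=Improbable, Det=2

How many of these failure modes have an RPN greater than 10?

7

RPN = Severity × Occurrence × Detection:
  FM-1: 9 × 8 × 9 = 648
  FM-2: 7 × 5 × 9 = 315
  FM-3: 7 × 8 × 10 = 560
  FM-4: 8 × 4 × 5 = 160
  FM-5: 7 × 4 × 5 = 140
  FM-6: 9 × 1 × 2 = 18
  FM-7: 8 × 5 × 3 = 120
  FM-8: 3 × 1 × 2 = 6
Modes with RPN > 10: FM-1 (648), FM-2 (315), FM-3 (560), FM-4 (160), FM-5 (140), FM-6 (18), FM-7 (120) → 7.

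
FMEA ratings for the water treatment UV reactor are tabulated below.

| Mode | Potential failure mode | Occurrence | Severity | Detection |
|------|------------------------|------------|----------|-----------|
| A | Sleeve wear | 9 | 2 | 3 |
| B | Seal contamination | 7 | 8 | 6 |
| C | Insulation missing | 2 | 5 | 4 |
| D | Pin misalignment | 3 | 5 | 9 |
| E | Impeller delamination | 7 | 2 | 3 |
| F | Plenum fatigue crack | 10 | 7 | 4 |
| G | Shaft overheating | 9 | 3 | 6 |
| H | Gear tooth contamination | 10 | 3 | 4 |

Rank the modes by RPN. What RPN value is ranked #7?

42

RPN = Severity × Occurrence × Detection:
  A: 2 × 9 × 3 = 54
  B: 8 × 7 × 6 = 336
  C: 5 × 2 × 4 = 40
  D: 5 × 3 × 9 = 135
  E: 2 × 7 × 3 = 42
  F: 7 × 10 × 4 = 280
  G: 3 × 9 × 6 = 162
  H: 3 × 10 × 4 = 120
Sorted descending: 336, 280, 162, 135, 120, 54, 42, 40.
The seventh-highest RPN is 42 (E).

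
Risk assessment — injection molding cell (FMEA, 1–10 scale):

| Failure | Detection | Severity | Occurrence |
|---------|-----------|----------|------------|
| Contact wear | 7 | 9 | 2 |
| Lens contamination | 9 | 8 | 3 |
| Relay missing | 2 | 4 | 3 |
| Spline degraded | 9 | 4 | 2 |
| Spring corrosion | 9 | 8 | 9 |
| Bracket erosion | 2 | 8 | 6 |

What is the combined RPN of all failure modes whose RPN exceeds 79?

1086

RPN = Severity × Occurrence × Detection:
  Contact wear: 9 × 2 × 7 = 126
  Lens contamination: 8 × 3 × 9 = 216
  Relay missing: 4 × 3 × 2 = 24
  Spline degraded: 4 × 2 × 9 = 72
  Spring corrosion: 8 × 9 × 9 = 648
  Bracket erosion: 8 × 6 × 2 = 96
RPN > 79: Contact wear (126), Lens contamination (216), Spring corrosion (648), Bracket erosion (96).
Sum: 126 + 216 + 648 + 96 = 1086.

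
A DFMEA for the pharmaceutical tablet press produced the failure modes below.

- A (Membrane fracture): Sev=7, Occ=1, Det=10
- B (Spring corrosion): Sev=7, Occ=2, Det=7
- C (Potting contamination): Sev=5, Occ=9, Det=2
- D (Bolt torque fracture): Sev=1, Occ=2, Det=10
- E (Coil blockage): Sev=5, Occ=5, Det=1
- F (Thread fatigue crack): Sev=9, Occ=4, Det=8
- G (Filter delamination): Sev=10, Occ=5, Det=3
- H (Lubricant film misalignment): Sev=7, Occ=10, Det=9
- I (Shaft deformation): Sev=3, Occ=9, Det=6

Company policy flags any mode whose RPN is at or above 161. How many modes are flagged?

RPN = Severity × Occurrence × Detection:
  A: 7 × 1 × 10 = 70
  B: 7 × 2 × 7 = 98
  C: 5 × 9 × 2 = 90
  D: 1 × 2 × 10 = 20
  E: 5 × 5 × 1 = 25
  F: 9 × 4 × 8 = 288
  G: 10 × 5 × 3 = 150
  H: 7 × 10 × 9 = 630
  I: 3 × 9 × 6 = 162
Modes with RPN ≥ 161: F (288), H (630), I (162) → 3.

3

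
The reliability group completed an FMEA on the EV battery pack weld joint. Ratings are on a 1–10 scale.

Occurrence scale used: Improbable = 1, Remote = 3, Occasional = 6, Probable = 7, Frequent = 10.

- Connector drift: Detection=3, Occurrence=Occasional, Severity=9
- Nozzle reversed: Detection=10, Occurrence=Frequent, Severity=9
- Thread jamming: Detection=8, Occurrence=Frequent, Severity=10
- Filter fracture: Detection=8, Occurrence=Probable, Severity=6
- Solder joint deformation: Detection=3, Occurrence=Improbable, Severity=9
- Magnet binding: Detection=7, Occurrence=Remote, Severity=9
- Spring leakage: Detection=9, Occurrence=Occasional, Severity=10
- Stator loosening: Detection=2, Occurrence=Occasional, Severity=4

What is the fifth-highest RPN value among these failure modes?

RPN = Severity × Occurrence × Detection:
  Connector drift: 9 × 6 × 3 = 162
  Nozzle reversed: 9 × 10 × 10 = 900
  Thread jamming: 10 × 10 × 8 = 800
  Filter fracture: 6 × 7 × 8 = 336
  Solder joint deformation: 9 × 1 × 3 = 27
  Magnet binding: 9 × 3 × 7 = 189
  Spring leakage: 10 × 6 × 9 = 540
  Stator loosening: 4 × 6 × 2 = 48
Sorted descending: 900, 800, 540, 336, 189, 162, 48, 27.
The fifth-highest RPN is 189 (Magnet binding).

189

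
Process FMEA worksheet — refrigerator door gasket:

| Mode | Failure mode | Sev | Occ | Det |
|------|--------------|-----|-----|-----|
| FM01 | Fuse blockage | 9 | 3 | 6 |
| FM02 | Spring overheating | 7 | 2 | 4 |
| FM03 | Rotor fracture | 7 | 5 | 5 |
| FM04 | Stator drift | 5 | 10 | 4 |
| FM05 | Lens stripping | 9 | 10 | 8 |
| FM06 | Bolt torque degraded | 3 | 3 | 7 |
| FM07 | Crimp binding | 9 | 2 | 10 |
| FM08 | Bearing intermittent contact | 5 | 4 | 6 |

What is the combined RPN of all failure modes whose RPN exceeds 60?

RPN = Severity × Occurrence × Detection:
  FM01: 9 × 3 × 6 = 162
  FM02: 7 × 2 × 4 = 56
  FM03: 7 × 5 × 5 = 175
  FM04: 5 × 10 × 4 = 200
  FM05: 9 × 10 × 8 = 720
  FM06: 3 × 3 × 7 = 63
  FM07: 9 × 2 × 10 = 180
  FM08: 5 × 4 × 6 = 120
RPN > 60: FM01 (162), FM03 (175), FM04 (200), FM05 (720), FM06 (63), FM07 (180), FM08 (120).
Sum: 162 + 175 + 200 + 720 + 63 + 180 + 120 = 1620.

1620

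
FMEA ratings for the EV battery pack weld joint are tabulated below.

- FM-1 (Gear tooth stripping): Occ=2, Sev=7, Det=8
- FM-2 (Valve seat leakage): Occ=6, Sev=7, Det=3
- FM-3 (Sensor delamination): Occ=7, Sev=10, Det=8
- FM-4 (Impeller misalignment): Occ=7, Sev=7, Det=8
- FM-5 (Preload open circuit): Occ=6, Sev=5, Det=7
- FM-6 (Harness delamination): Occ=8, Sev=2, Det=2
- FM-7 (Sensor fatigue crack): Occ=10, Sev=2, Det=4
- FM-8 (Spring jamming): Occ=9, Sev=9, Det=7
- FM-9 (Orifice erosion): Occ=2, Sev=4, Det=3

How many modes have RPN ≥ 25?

RPN = Severity × Occurrence × Detection:
  FM-1: 7 × 2 × 8 = 112
  FM-2: 7 × 6 × 3 = 126
  FM-3: 10 × 7 × 8 = 560
  FM-4: 7 × 7 × 8 = 392
  FM-5: 5 × 6 × 7 = 210
  FM-6: 2 × 8 × 2 = 32
  FM-7: 2 × 10 × 4 = 80
  FM-8: 9 × 9 × 7 = 567
  FM-9: 4 × 2 × 3 = 24
Modes with RPN ≥ 25: FM-1 (112), FM-2 (126), FM-3 (560), FM-4 (392), FM-5 (210), FM-6 (32), FM-7 (80), FM-8 (567) → 8.

8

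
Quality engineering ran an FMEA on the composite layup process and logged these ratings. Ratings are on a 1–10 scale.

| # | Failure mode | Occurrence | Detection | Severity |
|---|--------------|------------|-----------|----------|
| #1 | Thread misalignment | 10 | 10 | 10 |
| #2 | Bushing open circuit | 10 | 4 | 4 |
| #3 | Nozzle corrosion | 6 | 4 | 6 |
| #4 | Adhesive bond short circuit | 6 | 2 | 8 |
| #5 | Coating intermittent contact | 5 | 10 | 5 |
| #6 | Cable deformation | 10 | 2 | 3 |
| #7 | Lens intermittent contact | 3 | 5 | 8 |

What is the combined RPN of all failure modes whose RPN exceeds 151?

RPN = Severity × Occurrence × Detection:
  #1: 10 × 10 × 10 = 1000
  #2: 4 × 10 × 4 = 160
  #3: 6 × 6 × 4 = 144
  #4: 8 × 6 × 2 = 96
  #5: 5 × 5 × 10 = 250
  #6: 3 × 10 × 2 = 60
  #7: 8 × 3 × 5 = 120
RPN > 151: #1 (1000), #2 (160), #5 (250).
Sum: 1000 + 160 + 250 = 1410.

1410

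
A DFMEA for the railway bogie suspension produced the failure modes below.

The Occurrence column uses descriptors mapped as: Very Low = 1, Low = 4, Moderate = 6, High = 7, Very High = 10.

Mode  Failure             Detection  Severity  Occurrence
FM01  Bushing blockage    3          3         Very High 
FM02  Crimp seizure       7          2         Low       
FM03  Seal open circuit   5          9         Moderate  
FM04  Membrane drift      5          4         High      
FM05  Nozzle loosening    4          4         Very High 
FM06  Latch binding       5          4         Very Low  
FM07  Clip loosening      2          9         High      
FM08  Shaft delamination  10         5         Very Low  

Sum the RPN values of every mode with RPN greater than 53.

842

RPN = Severity × Occurrence × Detection:
  FM01: 3 × 10 × 3 = 90
  FM02: 2 × 4 × 7 = 56
  FM03: 9 × 6 × 5 = 270
  FM04: 4 × 7 × 5 = 140
  FM05: 4 × 10 × 4 = 160
  FM06: 4 × 1 × 5 = 20
  FM07: 9 × 7 × 2 = 126
  FM08: 5 × 1 × 10 = 50
RPN > 53: FM01 (90), FM02 (56), FM03 (270), FM04 (140), FM05 (160), FM07 (126).
Sum: 90 + 56 + 270 + 140 + 160 + 126 = 842.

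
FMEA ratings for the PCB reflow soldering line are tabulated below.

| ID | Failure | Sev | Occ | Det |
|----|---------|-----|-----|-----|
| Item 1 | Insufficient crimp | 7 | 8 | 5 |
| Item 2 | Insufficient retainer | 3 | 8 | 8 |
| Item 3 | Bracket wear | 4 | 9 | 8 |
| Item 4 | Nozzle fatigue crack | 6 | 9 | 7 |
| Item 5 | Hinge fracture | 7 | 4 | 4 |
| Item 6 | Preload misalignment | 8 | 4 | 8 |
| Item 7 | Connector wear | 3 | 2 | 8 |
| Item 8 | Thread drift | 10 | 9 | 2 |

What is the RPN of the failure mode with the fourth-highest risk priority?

RPN = Severity × Occurrence × Detection:
  Item 1: 7 × 8 × 5 = 280
  Item 2: 3 × 8 × 8 = 192
  Item 3: 4 × 9 × 8 = 288
  Item 4: 6 × 9 × 7 = 378
  Item 5: 7 × 4 × 4 = 112
  Item 6: 8 × 4 × 8 = 256
  Item 7: 3 × 2 × 8 = 48
  Item 8: 10 × 9 × 2 = 180
Sorted descending: 378, 288, 280, 256, 192, 180, 112, 48.
The fourth-highest RPN is 256 (Item 6).

256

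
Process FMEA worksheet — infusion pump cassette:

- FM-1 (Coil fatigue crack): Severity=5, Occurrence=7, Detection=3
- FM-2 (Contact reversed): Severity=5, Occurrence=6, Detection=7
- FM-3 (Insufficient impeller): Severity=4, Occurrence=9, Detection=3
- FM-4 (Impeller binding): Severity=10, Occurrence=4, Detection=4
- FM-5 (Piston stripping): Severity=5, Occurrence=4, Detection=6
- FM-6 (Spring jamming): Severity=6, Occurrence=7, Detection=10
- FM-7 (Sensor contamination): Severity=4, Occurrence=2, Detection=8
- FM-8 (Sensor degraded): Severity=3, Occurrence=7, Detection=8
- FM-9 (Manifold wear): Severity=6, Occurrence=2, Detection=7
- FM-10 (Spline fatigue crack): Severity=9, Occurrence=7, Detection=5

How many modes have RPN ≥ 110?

RPN = Severity × Occurrence × Detection:
  FM-1: 5 × 7 × 3 = 105
  FM-2: 5 × 6 × 7 = 210
  FM-3: 4 × 9 × 3 = 108
  FM-4: 10 × 4 × 4 = 160
  FM-5: 5 × 4 × 6 = 120
  FM-6: 6 × 7 × 10 = 420
  FM-7: 4 × 2 × 8 = 64
  FM-8: 3 × 7 × 8 = 168
  FM-9: 6 × 2 × 7 = 84
  FM-10: 9 × 7 × 5 = 315
Modes with RPN ≥ 110: FM-2 (210), FM-4 (160), FM-5 (120), FM-6 (420), FM-8 (168), FM-10 (315) → 6.

6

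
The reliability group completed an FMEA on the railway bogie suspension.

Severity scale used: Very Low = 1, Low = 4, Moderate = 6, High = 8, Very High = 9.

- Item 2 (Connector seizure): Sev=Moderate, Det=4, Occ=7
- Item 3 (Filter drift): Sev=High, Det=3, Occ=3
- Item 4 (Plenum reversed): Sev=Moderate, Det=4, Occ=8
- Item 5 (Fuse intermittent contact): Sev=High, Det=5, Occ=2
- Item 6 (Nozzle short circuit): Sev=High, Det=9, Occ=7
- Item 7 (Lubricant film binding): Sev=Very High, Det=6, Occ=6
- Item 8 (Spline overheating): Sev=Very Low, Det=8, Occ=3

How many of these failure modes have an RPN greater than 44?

RPN = Severity × Occurrence × Detection:
  Item 2: 6 × 7 × 4 = 168
  Item 3: 8 × 3 × 3 = 72
  Item 4: 6 × 8 × 4 = 192
  Item 5: 8 × 2 × 5 = 80
  Item 6: 8 × 7 × 9 = 504
  Item 7: 9 × 6 × 6 = 324
  Item 8: 1 × 3 × 8 = 24
Modes with RPN > 44: Item 2 (168), Item 3 (72), Item 4 (192), Item 5 (80), Item 6 (504), Item 7 (324) → 6.

6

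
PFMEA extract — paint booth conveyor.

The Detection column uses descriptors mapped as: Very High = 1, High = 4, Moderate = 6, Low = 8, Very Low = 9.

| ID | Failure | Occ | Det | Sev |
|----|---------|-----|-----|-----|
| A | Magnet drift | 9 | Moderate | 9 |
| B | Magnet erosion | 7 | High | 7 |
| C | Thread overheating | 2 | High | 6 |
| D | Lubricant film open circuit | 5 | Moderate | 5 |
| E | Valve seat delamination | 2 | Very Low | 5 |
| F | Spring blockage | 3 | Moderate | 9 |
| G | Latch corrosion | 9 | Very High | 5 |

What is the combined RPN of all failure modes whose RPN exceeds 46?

1132

RPN = Severity × Occurrence × Detection:
  A: 9 × 9 × 6 = 486
  B: 7 × 7 × 4 = 196
  C: 6 × 2 × 4 = 48
  D: 5 × 5 × 6 = 150
  E: 5 × 2 × 9 = 90
  F: 9 × 3 × 6 = 162
  G: 5 × 9 × 1 = 45
RPN > 46: A (486), B (196), C (48), D (150), E (90), F (162).
Sum: 486 + 196 + 48 + 150 + 90 + 162 = 1132.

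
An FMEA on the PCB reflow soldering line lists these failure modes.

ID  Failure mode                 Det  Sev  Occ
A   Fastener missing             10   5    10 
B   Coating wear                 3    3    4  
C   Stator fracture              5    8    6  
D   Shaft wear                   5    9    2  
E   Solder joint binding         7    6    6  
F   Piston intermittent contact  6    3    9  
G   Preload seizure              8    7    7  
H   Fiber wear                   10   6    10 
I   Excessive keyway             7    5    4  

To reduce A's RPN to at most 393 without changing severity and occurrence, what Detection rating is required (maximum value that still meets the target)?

7

A: S=5, O=10, D=10 → current RPN = 500.
Fixed product = 50. Need 50 × D ≤ 393, so D ≤ 393/50 = 7.86.
Maximum integer Detection rating = 7 (gives RPN 350; D=8 would give 400 > 393).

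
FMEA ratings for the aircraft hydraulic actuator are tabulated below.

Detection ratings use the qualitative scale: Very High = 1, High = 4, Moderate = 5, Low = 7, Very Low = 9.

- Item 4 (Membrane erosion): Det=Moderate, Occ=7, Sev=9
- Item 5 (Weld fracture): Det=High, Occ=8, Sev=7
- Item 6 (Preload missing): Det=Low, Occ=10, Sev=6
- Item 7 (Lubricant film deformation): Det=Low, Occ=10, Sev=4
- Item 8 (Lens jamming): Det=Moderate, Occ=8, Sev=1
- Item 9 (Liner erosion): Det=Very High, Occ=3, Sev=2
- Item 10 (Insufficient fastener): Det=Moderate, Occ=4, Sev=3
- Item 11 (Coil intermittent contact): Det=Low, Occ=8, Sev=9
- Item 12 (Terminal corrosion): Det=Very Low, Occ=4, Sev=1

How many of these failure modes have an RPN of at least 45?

RPN = Severity × Occurrence × Detection:
  Item 4: 9 × 7 × 5 = 315
  Item 5: 7 × 8 × 4 = 224
  Item 6: 6 × 10 × 7 = 420
  Item 7: 4 × 10 × 7 = 280
  Item 8: 1 × 8 × 5 = 40
  Item 9: 2 × 3 × 1 = 6
  Item 10: 3 × 4 × 5 = 60
  Item 11: 9 × 8 × 7 = 504
  Item 12: 1 × 4 × 9 = 36
Modes with RPN ≥ 45: Item 4 (315), Item 5 (224), Item 6 (420), Item 7 (280), Item 10 (60), Item 11 (504) → 6.

6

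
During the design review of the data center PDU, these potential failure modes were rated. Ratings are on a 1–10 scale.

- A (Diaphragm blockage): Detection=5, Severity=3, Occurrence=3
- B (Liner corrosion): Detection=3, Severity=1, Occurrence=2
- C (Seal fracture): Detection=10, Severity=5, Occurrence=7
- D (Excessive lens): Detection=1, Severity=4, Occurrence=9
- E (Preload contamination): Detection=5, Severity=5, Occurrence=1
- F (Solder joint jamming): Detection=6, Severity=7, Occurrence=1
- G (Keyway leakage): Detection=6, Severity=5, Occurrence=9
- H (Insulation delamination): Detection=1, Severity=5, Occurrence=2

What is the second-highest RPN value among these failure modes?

RPN = Severity × Occurrence × Detection:
  A: 3 × 3 × 5 = 45
  B: 1 × 2 × 3 = 6
  C: 5 × 7 × 10 = 350
  D: 4 × 9 × 1 = 36
  E: 5 × 1 × 5 = 25
  F: 7 × 1 × 6 = 42
  G: 5 × 9 × 6 = 270
  H: 5 × 2 × 1 = 10
Sorted descending: 350, 270, 45, 42, 36, 25, 10, 6.
The second-highest RPN is 270 (G).

270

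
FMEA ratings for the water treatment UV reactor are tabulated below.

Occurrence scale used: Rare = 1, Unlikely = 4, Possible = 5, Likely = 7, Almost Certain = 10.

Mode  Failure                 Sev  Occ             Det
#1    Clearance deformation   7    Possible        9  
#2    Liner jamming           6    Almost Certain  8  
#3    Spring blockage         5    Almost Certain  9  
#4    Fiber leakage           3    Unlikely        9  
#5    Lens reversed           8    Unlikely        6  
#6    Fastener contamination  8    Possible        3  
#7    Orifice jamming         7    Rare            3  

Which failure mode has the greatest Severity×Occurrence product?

Criticality = Severity × Occurrence:
  #1: 7 × 5 = 35
  #2: 6 × 10 = 60
  #3: 5 × 10 = 50
  #4: 3 × 4 = 12
  #5: 8 × 4 = 32
  #6: 8 × 5 = 40
  #7: 7 × 1 = 7
Highest criticality is 60 → #2.

#2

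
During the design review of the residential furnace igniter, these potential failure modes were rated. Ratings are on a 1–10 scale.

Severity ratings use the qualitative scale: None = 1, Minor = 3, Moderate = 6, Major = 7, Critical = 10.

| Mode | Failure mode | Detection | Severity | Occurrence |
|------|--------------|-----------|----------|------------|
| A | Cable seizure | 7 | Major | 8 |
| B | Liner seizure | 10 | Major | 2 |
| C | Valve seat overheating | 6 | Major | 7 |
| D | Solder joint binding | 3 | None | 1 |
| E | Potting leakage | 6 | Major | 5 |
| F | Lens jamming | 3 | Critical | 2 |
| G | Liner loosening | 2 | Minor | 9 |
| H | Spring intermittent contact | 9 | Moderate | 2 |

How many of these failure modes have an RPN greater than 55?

RPN = Severity × Occurrence × Detection:
  A: 7 × 8 × 7 = 392
  B: 7 × 2 × 10 = 140
  C: 7 × 7 × 6 = 294
  D: 1 × 1 × 3 = 3
  E: 7 × 5 × 6 = 210
  F: 10 × 2 × 3 = 60
  G: 3 × 9 × 2 = 54
  H: 6 × 2 × 9 = 108
Modes with RPN > 55: A (392), B (140), C (294), E (210), F (60), H (108) → 6.

6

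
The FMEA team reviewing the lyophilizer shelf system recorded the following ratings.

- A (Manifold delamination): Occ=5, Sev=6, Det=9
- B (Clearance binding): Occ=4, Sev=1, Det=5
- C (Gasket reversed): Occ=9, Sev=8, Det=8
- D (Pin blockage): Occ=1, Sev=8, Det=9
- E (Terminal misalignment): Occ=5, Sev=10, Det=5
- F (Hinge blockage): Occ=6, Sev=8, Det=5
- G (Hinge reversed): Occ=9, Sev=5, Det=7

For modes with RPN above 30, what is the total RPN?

RPN = Severity × Occurrence × Detection:
  A: 6 × 5 × 9 = 270
  B: 1 × 4 × 5 = 20
  C: 8 × 9 × 8 = 576
  D: 8 × 1 × 9 = 72
  E: 10 × 5 × 5 = 250
  F: 8 × 6 × 5 = 240
  G: 5 × 9 × 7 = 315
RPN > 30: A (270), C (576), D (72), E (250), F (240), G (315).
Sum: 270 + 576 + 72 + 250 + 240 + 315 = 1723.

1723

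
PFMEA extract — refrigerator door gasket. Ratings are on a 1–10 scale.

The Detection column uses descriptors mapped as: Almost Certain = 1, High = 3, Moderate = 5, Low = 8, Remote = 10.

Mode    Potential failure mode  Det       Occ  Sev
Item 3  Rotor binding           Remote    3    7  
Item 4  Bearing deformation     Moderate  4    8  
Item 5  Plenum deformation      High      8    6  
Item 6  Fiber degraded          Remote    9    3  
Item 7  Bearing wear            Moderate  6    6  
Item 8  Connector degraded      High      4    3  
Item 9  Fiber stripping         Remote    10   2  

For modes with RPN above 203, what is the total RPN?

480

RPN = Severity × Occurrence × Detection:
  Item 3: 7 × 3 × 10 = 210
  Item 4: 8 × 4 × 5 = 160
  Item 5: 6 × 8 × 3 = 144
  Item 6: 3 × 9 × 10 = 270
  Item 7: 6 × 6 × 5 = 180
  Item 8: 3 × 4 × 3 = 36
  Item 9: 2 × 10 × 10 = 200
RPN > 203: Item 3 (210), Item 6 (270).
Sum: 210 + 270 = 480.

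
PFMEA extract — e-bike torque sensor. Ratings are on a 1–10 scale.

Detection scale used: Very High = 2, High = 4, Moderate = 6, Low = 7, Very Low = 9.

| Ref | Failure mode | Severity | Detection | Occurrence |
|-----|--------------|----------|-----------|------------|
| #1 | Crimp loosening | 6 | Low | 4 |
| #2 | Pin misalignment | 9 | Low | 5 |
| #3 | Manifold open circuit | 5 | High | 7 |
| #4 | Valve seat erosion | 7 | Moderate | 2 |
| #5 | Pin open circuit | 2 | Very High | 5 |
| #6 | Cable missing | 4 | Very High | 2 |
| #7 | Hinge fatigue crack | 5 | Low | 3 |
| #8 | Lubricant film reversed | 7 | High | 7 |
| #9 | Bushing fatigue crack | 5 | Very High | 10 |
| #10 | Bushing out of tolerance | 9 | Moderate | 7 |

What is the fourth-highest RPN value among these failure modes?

RPN = Severity × Occurrence × Detection:
  #1: 6 × 4 × 7 = 168
  #2: 9 × 5 × 7 = 315
  #3: 5 × 7 × 4 = 140
  #4: 7 × 2 × 6 = 84
  #5: 2 × 5 × 2 = 20
  #6: 4 × 2 × 2 = 16
  #7: 5 × 3 × 7 = 105
  #8: 7 × 7 × 4 = 196
  #9: 5 × 10 × 2 = 100
  #10: 9 × 7 × 6 = 378
Sorted descending: 378, 315, 196, 168, 140, 105, 100, 84, 20, 16.
The fourth-highest RPN is 168 (#1).

168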